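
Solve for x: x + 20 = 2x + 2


Starting with: x + 20 = 2x + 2
Move all x terms to left: (1 - 2)x = 2 - 20
Simplify: -x = -18
Divide both sides by -1: x = 18

x = 18


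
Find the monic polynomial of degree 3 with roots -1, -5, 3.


A monic polynomial with roots -1, -5, 3 is:
p(x) = (x + 1)(x + 5)(x - 3)
After multiplying by (x + 1): x + 1
After multiplying by (x + 5): x^2 + 6x + 5
After multiplying by (x - 3): x^3 + 3x^2 - 13x - 15

x^3 + 3x^2 - 13x - 15


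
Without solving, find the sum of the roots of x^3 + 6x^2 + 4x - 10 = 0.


By Vieta's formulas for x^3 + bx^2 + cx + d = 0:
  r1 + r2 + r3 = -b/a = -6
  r1*r2 + r1*r3 + r2*r3 = c/a = 4
  r1*r2*r3 = -d/a = 10


Sum = -6


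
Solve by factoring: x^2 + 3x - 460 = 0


We need two numbers that multiply to -460 and add to 3.
Those numbers are 23 and -20 (since 23 * (-20) = -460 and 23 + (-20) = 3).
So x^2 + 3x - 460 = (x + 23)(x - 20) = 0
Setting each factor to zero: x = -23 or x = 20

x = -23, x = 20


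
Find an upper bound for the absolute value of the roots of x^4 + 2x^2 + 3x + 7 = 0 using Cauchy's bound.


Cauchy's bound: all roots r satisfy |r| <= 1 + max(|a_i/a_n|) for i = 0,...,n-1
where a_n is the leading coefficient.

Coefficients: [1, 0, 2, 3, 7]
Leading coefficient a_n = 1
Ratios |a_i/a_n|: 0, 2, 3, 7
Maximum ratio: 7
Cauchy's bound: |r| <= 1 + 7 = 8

Upper bound = 8


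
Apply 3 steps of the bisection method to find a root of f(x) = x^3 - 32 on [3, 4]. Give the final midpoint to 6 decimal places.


f(x) = x^3 - 32
f(3) = -5 < 0
f(4) = 32 > 0

Step 1: midpoint = (3.000000 + 4.000000)/2 = 3.500000
  f(3.500000) = 10.875000
  f(mid) > 0, so root is in [3.000000, 3.500000]

Step 2: midpoint = (3.000000 + 3.500000)/2 = 3.250000
  f(3.250000) = 2.328125
  f(mid) > 0, so root is in [3.000000, 3.250000]

Step 3: midpoint = (3.000000 + 3.250000)/2 = 3.125000
  f(3.125000) = -1.482422
  f(mid) < 0, so root is in [3.125000, 3.250000]

midpoint = 3.125000


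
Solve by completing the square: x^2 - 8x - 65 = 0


Start: x^2 - 8x - 65 = 0
Move constant: x^2 - 8x = 65
Half of -8 is -4, squared is 16
Add 16 to both sides: x^2 - 8x + 16 = 81
(x - 4)^2 = 81
x - 4 = ±9
x = 4 + 9 = 13 or x = 4 - 9 = -5

x = -5, x = 13


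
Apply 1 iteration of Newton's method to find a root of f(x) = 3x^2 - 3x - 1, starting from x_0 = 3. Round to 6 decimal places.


Newton's method: x_(n+1) = x_n - f(x_n)/f'(x_n)
f(x) = 3x^2 - 3x - 1
f'(x) = 6x - 3

Iteration 1:
  f(3.000000) = 17.000000
  f'(3.000000) = 15.000000
  x_1 = 3.000000 - (17.000000)/(15.000000) = 1.866667

x_1 = 1.866667


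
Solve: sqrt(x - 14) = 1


Square both sides: x - 14 = 1^2 = 1
x = 1 + 14 = 15
x = 15
Check: sqrt(1*15 - 14) = sqrt(1) = 1 ✓

x = 15


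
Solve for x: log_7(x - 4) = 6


Convert to exponential form: x - 4 = 7^6 = 117649
x = 117649 + 4 = 117653
Check: log_7(117653 - 4) = log_7(117649) = log_7(117649) = 6 ✓

x = 117653


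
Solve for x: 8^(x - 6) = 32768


Express both sides with the same base.
32768 = 8^5
Since the bases match, equate exponents: x - 6 = 5
So x = 5 - (-6) = 11

x = 11


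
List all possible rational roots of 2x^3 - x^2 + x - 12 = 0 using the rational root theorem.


Rational root theorem: possible roots are ±p/q where:
  p divides the constant term (-12): p ∈ {1, 2, 3, 4, 6, 12}
  q divides the leading coefficient (2): q ∈ {1, 2}

All possible rational roots: -12, -6, -4, -3, -2, -3/2, -1, -1/2, 1/2, 1, 3/2, 2, 3, 4, 6, 12

-12, -6, -4, -3, -2, -3/2, -1, -1/2, 1/2, 1, 3/2, 2, 3, 4, 6, 12


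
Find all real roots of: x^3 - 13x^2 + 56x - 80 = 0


Let p(x) = x^3 - 13x^2 + 56x - 80. By the rational root theorem (leading coefficient 1), any rational root is an integer divisor of 80: try ±1, ±2, ... in turn.
Test x = 1: value = -36 ≠ 0.
Test x = -1: value = -150 ≠ 0.
Test x = 2: value = -12 ≠ 0.
Test x = -2: value = -252 ≠ 0.
Test x = 4: value = 0 ✓, so (x - 4) is a factor.
Synthetic division by (x - 4): bring down 1; 1(4) - 13 = -9; (-9)(4) + 56 = 20; 20(4) - 80 = 0 → quotient x^2 - 9x + 20, remainder 0.
Solve the quadratic x^2 - 9x + 20 = 0: discriminant = (-9)^2 - 4(1)(20) = 81 - 80 = 1.
sqrt(1) = 1, so x = (9 ± 1)/2: x = 5 or x = 4.

x = 4 (multiplicity 2), x = 5


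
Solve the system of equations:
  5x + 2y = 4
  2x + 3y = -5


Using Cramer's rule:
Determinant D = (5)(3) - (2)(2) = 15 - 4 = 11
Dx = (4)(3) - (-5)(2) = 12 + 10 = 22
Dy = (5)(-5) - (2)(4) = -25 - 8 = -33
x = Dx/D = 22/11 = 2
y = Dy/D = -33/11 = -3

x = 2, y = -3


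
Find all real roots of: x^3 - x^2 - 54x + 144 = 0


Let p(x) = x^3 - x^2 - 54x + 144. By the rational root theorem (leading coefficient 1), any rational root is an integer divisor of 144: try ±1, ±2, ... in turn.
Test x = 1: value = 90 ≠ 0.
Test x = -1: value = 196 ≠ 0.
Test x = 2: value = 40 ≠ 0.
Test x = -2: value = 240 ≠ 0.
Test x = 3: value = 0 ✓, so (x - 3) is a factor.
Synthetic division by (x - 3): bring down 1; 1(3) - 1 = 2; 2(3) - 54 = -48; (-48)(3) + 144 = 0 → quotient x^2 + 2x - 48, remainder 0.
Solve the quadratic x^2 + 2x - 48 = 0: discriminant = 2^2 - 4(1)(-48) = 4 + 192 = 196.
sqrt(196) = 14, so x = (-2 ± 14)/2: x = 6 or x = -8.

x = -8, x = 3, x = 6


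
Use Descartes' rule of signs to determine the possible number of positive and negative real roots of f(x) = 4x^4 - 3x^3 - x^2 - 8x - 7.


Descartes' rule of signs:

For positive roots, count sign changes in f(x) = 4x^4 - 3x^3 - x^2 - 8x - 7:
Signs of coefficients: +, -, -, -, -
Number of sign changes: 1
Possible positive real roots: 1

For negative roots, examine f(-x) = 4x^4 + 3x^3 - x^2 + 8x - 7:
Signs of coefficients: +, +, -, +, -
Number of sign changes: 3
Possible negative real roots: 3, 1

Positive roots: 1; Negative roots: 3 or 1


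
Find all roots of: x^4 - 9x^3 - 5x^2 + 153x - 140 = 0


Let p(x) = x^4 - 9x^3 - 5x^2 + 153x - 140. By the rational root theorem (leading coefficient 1), any rational root is an integer divisor of 140: try ±1, ±2, ... in turn.
Test x = 1: value = 0 ✓, so (x - 1) is a factor.
Synthetic division by (x - 1): bring down 1; 1(1) - 9 = -8; (-8)(1) - 5 = -13; (-13)(1) + 153 = 140; 140(1) - 140 = 0 → quotient x^3 - 8x^2 - 13x + 140, remainder 0.
Continue with the quotient x^3 - 8x^2 - 13x + 140 (candidates must divide 140; re-test x = 1 first in case it repeats).
Test x = 1: value = 120 ≠ 0.
Test x = -1: value = 144 ≠ 0.
Test x = 2: value = 90 ≠ 0.
Test x = -2: value = 126 ≠ 0.
Test x = 4: value = 24 ≠ 0.
Test x = -4: value = 0 ✓, so (x + 4) is a factor.
Synthetic division by (x + 4): bring down 1; 1(-4) - 8 = -12; (-12)(-4) - 13 = 35; 35(-4) + 140 = 0 → quotient x^2 - 12x + 35, remainder 0.
Solve the quadratic x^2 - 12x + 35 = 0: discriminant = (-12)^2 - 4(1)(35) = 144 - 140 = 4.
sqrt(4) = 2, so x = (12 ± 2)/2: x = 7 or x = 5.
Collecting all roots found:

x = -4, x = 1, x = 5, x = 7


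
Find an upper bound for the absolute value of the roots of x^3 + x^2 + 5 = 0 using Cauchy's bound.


Cauchy's bound: all roots r satisfy |r| <= 1 + max(|a_i/a_n|) for i = 0,...,n-1
where a_n is the leading coefficient.

Coefficients: [1, 1, 0, 5]
Leading coefficient a_n = 1
Ratios |a_i/a_n|: 1, 0, 5
Maximum ratio: 5
Cauchy's bound: |r| <= 1 + 5 = 6

Upper bound = 6


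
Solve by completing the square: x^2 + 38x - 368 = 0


Start: x^2 + 38x - 368 = 0
Move constant: x^2 + 38x = 368
Half of 38 is 19, squared is 361
Add 361 to both sides: x^2 + 38x + 361 = 729
(x + 19)^2 = 729
x + 19 = ±27
x = -19 + 27 = 8 or x = -19 - 27 = -46

x = -46, x = 8


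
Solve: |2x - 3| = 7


An absolute value equation |expr| = 7 gives two cases:
Case 1: 2x - 3 = 7
  2x = 10, so x = 5
Case 2: 2x - 3 = -7
  2x = -4, so x = -2

x = -2, x = 5


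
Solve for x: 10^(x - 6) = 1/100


Express both sides with the same base.
1/100 = 10^(-2)
Since the bases match, equate exponents: x - 6 = -2
So x = -2 - (-6) = 4

x = 4


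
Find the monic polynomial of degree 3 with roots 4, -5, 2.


A monic polynomial with roots 4, -5, 2 is:
p(x) = (x - 4)(x + 5)(x - 2)
After multiplying by (x - 4): x - 4
After multiplying by (x + 5): x^2 + x - 20
After multiplying by (x - 2): x^3 - x^2 - 22x + 40

x^3 - x^2 - 22x + 40


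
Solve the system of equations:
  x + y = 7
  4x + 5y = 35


Using Cramer's rule:
Determinant D = (1)(5) - (4)(1) = 5 - 4 = 1
Dx = (7)(5) - (35)(1) = 35 - 35 = 0
Dy = (1)(35) - (4)(7) = 35 - 28 = 7
x = Dx/D = 0/1 = 0
y = Dy/D = 7/1 = 7

x = 0, y = 7


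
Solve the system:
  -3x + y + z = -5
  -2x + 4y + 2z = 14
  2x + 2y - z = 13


Using Cramer's rule. Expand each determinant along the first row.
D  = (-3)*[4*(-1) - 2*2] - 1*[(-2)*(-1) - 2*2] + 1*[(-2)*2 - 4*2]
  = (-3)*(-8) - 1*(-2) + 1*(-12) = 14
Dx = (-5)*[4*(-1) - 2*2] - 1*[14*(-1) - 2*13] + 1*[14*2 - 4*13]
  = (-5)*(-8) - 1*(-40) + 1*(-24) = 56
Dy = (-3)*[14*(-1) - 2*13] - (-5)*[(-2)*(-1) - 2*2] + 1*[(-2)*13 - 14*2]
  = (-3)*(-40) - (-5)*(-2) + 1*(-54) = 56
Dz = (-3)*[4*13 - 14*2] - 1*[(-2)*13 - 14*2] + (-5)*[(-2)*2 - 4*2]
  = (-3)*(24) - 1*(-54) + (-5)*(-12) = 42
x = Dx/D = 56/14 = 4, y = Dy/D = 56/14 = 4, z = Dz/D = 42/14 = 3
Check eq1: (-3)(4) + (1)(4) + (1)(3) = -5 = -5 ✓
Check eq2: (-2)(4) + (4)(4) + (2)(3) = 14 = 14 ✓
Check eq3: (2)(4) + (2)(4) + (-1)(3) = 13 = 13 ✓

x = 4, y = 4, z = 3


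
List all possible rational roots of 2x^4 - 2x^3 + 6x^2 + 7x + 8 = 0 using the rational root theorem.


Rational root theorem: possible roots are ±p/q where:
  p divides the constant term (8): p ∈ {1, 2, 4, 8}
  q divides the leading coefficient (2): q ∈ {1, 2}

All possible rational roots: -8, -4, -2, -1, -1/2, 1/2, 1, 2, 4, 8

-8, -4, -2, -1, -1/2, 1/2, 1, 2, 4, 8


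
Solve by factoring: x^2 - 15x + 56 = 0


We need two numbers that multiply to 56 and add to -15.
Those numbers are -8 and -7 (since (-8) * (-7) = 56 and (-8) + (-7) = -15).
So x^2 - 15x + 56 = (x - 8)(x - 7) = 0
Setting each factor to zero: x = 8 or x = 7

x = 7, x = 8


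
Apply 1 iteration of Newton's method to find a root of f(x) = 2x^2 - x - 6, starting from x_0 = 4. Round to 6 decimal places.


Newton's method: x_(n+1) = x_n - f(x_n)/f'(x_n)
f(x) = 2x^2 - x - 6
f'(x) = 4x - 1

Iteration 1:
  f(4.000000) = 22.000000
  f'(4.000000) = 15.000000
  x_1 = 4.000000 - (22.000000)/(15.000000) = 2.533333

x_1 = 2.533333


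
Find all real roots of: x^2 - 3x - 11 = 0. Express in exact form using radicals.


Using the quadratic formula: x = (-b ± sqrt(b^2 - 4ac)) / (2a)
Here a = 1, b = -3, c = -11
Discriminant = b^2 - 4ac = (-3)^2 - 4(1)(-11) = 9 + 44 = 53
Since discriminant = 53 > 0, there are two real roots.
x = (3 ± sqrt(53)) / 2
Numerically: x ≈ 5.1401 or x ≈ -2.1401

x = (3 + sqrt(53)) / 2 or x = (3 - sqrt(53)) / 2


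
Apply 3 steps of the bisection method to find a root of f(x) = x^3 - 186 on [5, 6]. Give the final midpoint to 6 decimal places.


f(x) = x^3 - 186
f(5) = -61 < 0
f(6) = 30 > 0

Step 1: midpoint = (5.000000 + 6.000000)/2 = 5.500000
  f(5.500000) = -19.625000
  f(mid) < 0, so root is in [5.500000, 6.000000]

Step 2: midpoint = (5.500000 + 6.000000)/2 = 5.750000
  f(5.750000) = 4.109375
  f(mid) > 0, so root is in [5.500000, 5.750000]

Step 3: midpoint = (5.500000 + 5.750000)/2 = 5.625000
  f(5.625000) = -8.021484
  f(mid) < 0, so root is in [5.625000, 5.750000]

midpoint = 5.625000


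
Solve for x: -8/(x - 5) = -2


Multiply both sides by (x - 5): -8 = -2(x - 5)
Distribute: -8 = -2x + 10
-2x = -8 - 10 = -18
x = 9

x = 9


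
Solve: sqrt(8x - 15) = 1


Square both sides: 8x - 15 = 1^2 = 1
8x = 1 + 15 = 16
x = 2
Check: sqrt(8*2 - 15) = sqrt(1) = 1 ✓

x = 2


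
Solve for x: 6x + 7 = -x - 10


Starting with: 6x + 7 = -x - 10
Move all x terms to left: (6 + 1)x = -10 - 7
Simplify: 7x = -17
Divide both sides by 7: x = -17/7

x = -17/7


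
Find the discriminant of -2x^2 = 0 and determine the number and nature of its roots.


For ax^2 + bx + c = 0, discriminant D = b^2 - 4ac
Here a = -2, b = 0, c = 0
D = (0)^2 - 4(-2)(0) = 0 - 0 = 0

D = 0
The equation has exactly 1 real root (a repeated/double root).

Discriminant = 0, 1 repeated real root


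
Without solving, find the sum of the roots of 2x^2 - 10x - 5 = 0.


By Vieta's formulas for ax^2 + bx + c = 0:
  Sum of roots = -b/a
  Product of roots = c/a

Here a = 2, b = -10, c = -5
Sum = -(-10)/2 = 5
Product = -5/2 = -5/2

Sum = 5


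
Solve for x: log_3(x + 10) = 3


Convert to exponential form: x + 10 = 3^3 = 27
x = 27 - 10 = 17
Check: log_3(17 + 10) = log_3(27) = log_3(27) = 3 ✓

x = 17


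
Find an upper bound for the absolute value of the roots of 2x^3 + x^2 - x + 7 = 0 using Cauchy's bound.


Cauchy's bound: all roots r satisfy |r| <= 1 + max(|a_i/a_n|) for i = 0,...,n-1
where a_n is the leading coefficient.

Coefficients: [2, 1, -1, 7]
Leading coefficient a_n = 2
Ratios |a_i/a_n|: 1/2, 1/2, 7/2
Maximum ratio: 7/2
Cauchy's bound: |r| <= 1 + 7/2 = 9/2

Upper bound = 9/2


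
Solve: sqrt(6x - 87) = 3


Square both sides: 6x - 87 = 3^2 = 9
6x = 9 + 87 = 96
x = 16
Check: sqrt(6*16 - 87) = sqrt(9) = 3 ✓

x = 16


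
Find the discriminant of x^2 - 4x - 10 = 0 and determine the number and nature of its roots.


For ax^2 + bx + c = 0, discriminant D = b^2 - 4ac
Here a = 1, b = -4, c = -10
D = (-4)^2 - 4(1)(-10) = 16 + 40 = 56

D = 56 > 0 but not a perfect square
The equation has 2 distinct real irrational roots.

Discriminant = 56, 2 distinct real irrational roots


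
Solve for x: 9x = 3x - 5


Starting with: 9x = 3x - 5
Move all x terms to left: (9 - 3)x = -5 - 0
Simplify: 6x = -5
Divide both sides by 6: x = -5/6

x = -5/6


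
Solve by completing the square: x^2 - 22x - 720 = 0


Start: x^2 - 22x - 720 = 0
Move constant: x^2 - 22x = 720
Half of -22 is -11, squared is 121
Add 121 to both sides: x^2 - 22x + 121 = 841
(x - 11)^2 = 841
x - 11 = ±29
x = 11 + 29 = 40 or x = 11 - 29 = -18

x = -18, x = 40


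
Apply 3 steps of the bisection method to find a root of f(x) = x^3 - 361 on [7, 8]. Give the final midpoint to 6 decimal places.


f(x) = x^3 - 361
f(7) = -18 < 0
f(8) = 151 > 0

Step 1: midpoint = (7.000000 + 8.000000)/2 = 7.500000
  f(7.500000) = 60.875000
  f(mid) > 0, so root is in [7.000000, 7.500000]

Step 2: midpoint = (7.000000 + 7.500000)/2 = 7.250000
  f(7.250000) = 20.078125
  f(mid) > 0, so root is in [7.000000, 7.250000]

Step 3: midpoint = (7.000000 + 7.250000)/2 = 7.125000
  f(7.125000) = 0.705078
  f(mid) > 0, so root is in [7.000000, 7.125000]

midpoint = 7.125000


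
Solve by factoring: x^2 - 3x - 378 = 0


We need two numbers that multiply to -378 and add to -3.
Those numbers are -21 and 18 (since (-21) * 18 = -378 and (-21) + 18 = -3).
So x^2 - 3x - 378 = (x - 21)(x + 18) = 0
Setting each factor to zero: x = 21 or x = -18

x = -18, x = 21


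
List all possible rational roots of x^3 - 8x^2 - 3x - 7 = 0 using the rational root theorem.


Rational root theorem: possible roots are ±p/q where:
  p divides the constant term (-7): p ∈ {1, 7}
  q divides the leading coefficient (1): q ∈ {1}

All possible rational roots: -7, -1, 1, 7

-7, -1, 1, 7


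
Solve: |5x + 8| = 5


An absolute value equation |expr| = 5 gives two cases:
Case 1: 5x + 8 = 5
  5x = -3, so x = -3/5
Case 2: 5x + 8 = -5
  5x = -13, so x = -13/5

x = -13/5, x = -3/5


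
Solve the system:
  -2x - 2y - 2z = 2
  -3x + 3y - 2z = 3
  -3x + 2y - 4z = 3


Using Cramer's rule. Expand each determinant along the first row.
D  = (-2)*[3*(-4) - (-2)*2] - (-2)*[(-3)*(-4) - (-2)*(-3)] + (-2)*[(-3)*2 - 3*(-3)]
  = (-2)*(-8) - (-2)*(6) + (-2)*(3) = 22
Dx = 2*[3*(-4) - (-2)*2] - (-2)*[3*(-4) - (-2)*3] + (-2)*[3*2 - 3*3]
  = 2*(-8) - (-2)*(-6) + (-2)*(-3) = -22
Dy = (-2)*[3*(-4) - (-2)*3] - 2*[(-3)*(-4) - (-2)*(-3)] + (-2)*[(-3)*3 - 3*(-3)]
  = (-2)*(-6) - 2*(6) + (-2)*(0) = 0
Dz = (-2)*[3*3 - 3*2] - (-2)*[(-3)*3 - 3*(-3)] + 2*[(-3)*2 - 3*(-3)]
  = (-2)*(3) - (-2)*(0) + 2*(3) = 0
x = Dx/D = -22/22 = -1, y = Dy/D = 0/22 = 0, z = Dz/D = 0/22 = 0
Check eq1: (-2)(-1) + (-2)(0) + (-2)(0) = 2 = 2 ✓
Check eq2: (-3)(-1) + (3)(0) + (-2)(0) = 3 = 3 ✓
Check eq3: (-3)(-1) + (2)(0) + (-4)(0) = 3 = 3 ✓

x = -1, y = 0, z = 0


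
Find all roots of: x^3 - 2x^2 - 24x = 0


The constant term is 0, so x = 0 is a root. Factor out x:
  x^2 - 2x - 24 = 0
Solve the quadratic x^2 - 2x - 24 = 0: discriminant = (-2)^2 - 4(1)(-24) = 4 + 96 = 100.
sqrt(100) = 10, so x = (2 ± 10)/2: x = 6 or x = -4.
Collecting all roots found:

x = -4, x = 0, x = 6


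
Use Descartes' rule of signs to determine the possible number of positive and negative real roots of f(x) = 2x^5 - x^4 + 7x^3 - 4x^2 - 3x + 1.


Descartes' rule of signs:

For positive roots, count sign changes in f(x) = 2x^5 - x^4 + 7x^3 - 4x^2 - 3x + 1:
Signs of coefficients: +, -, +, -, -, +
Number of sign changes: 4
Possible positive real roots: 4, 2, 0

For negative roots, examine f(-x) = -2x^5 - x^4 - 7x^3 - 4x^2 + 3x + 1:
Signs of coefficients: -, -, -, -, +, +
Number of sign changes: 1
Possible negative real roots: 1

Positive roots: 4 or 2 or 0; Negative roots: 1


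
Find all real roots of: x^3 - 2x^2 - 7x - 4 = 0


Let p(x) = x^3 - 2x^2 - 7x - 4. By the rational root theorem (leading coefficient 1), any rational root is an integer divisor of 4: try ±1, ±2, ... in turn.
Test x = 1: value = -12 ≠ 0.
Test x = -1: value = 0 ✓, so (x + 1) is a factor.
Synthetic division by (x + 1): bring down 1; 1(-1) - 2 = -3; (-3)(-1) - 7 = -4; (-4)(-1) - 4 = 0 → quotient x^2 - 3x - 4, remainder 0.
Solve the quadratic x^2 - 3x - 4 = 0: discriminant = (-3)^2 - 4(1)(-4) = 9 + 16 = 25.
sqrt(25) = 5, so x = (3 ± 5)/2: x = 4 or x = -1.

x = -1 (multiplicity 2), x = 4


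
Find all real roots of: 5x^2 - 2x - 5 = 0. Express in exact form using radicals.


Using the quadratic formula: x = (-b ± sqrt(b^2 - 4ac)) / (2a)
Here a = 5, b = -2, c = -5
Discriminant = b^2 - 4ac = (-2)^2 - 4(5)(-5) = 4 + 100 = 104
Since discriminant = 104 > 0, there are two real roots.
x = (2 ± 2*sqrt(26)) / 10
Simplifying: x = (1 ± sqrt(26)) / 5
Numerically: x ≈ 1.2198 or x ≈ -0.8198

x = (1 + sqrt(26)) / 5 or x = (1 - sqrt(26)) / 5


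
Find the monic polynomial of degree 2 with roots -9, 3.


A monic polynomial with roots -9, 3 is:
p(x) = (x + 9)(x - 3)
After multiplying by (x + 9): x + 9
After multiplying by (x - 3): x^2 + 6x - 27

x^2 + 6x - 27


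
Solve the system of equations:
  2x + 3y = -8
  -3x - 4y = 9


Using Cramer's rule:
Determinant D = (2)(-4) - (-3)(3) = -8 + 9 = 1
Dx = (-8)(-4) - (9)(3) = 32 - 27 = 5
Dy = (2)(9) - (-3)(-8) = 18 - 24 = -6
x = Dx/D = 5/1 = 5
y = Dy/D = -6/1 = -6

x = 5, y = -6


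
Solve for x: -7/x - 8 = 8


Subtract -8 from both sides: -7/x = 16
Multiply both sides by x: -7 = 16 * x
Divide by 16: x = -7/16

x = -7/16


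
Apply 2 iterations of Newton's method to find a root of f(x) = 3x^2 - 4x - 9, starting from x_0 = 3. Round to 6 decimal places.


Newton's method: x_(n+1) = x_n - f(x_n)/f'(x_n)
f(x) = 3x^2 - 4x - 9
f'(x) = 6x - 4

Iteration 1:
  f(3.000000) = 6.000000
  f'(3.000000) = 14.000000
  x_1 = 3.000000 - (6.000000)/(14.000000) = 2.571429

Iteration 2:
  f(2.571429) = 0.551020
  f'(2.571429) = 11.428571
  x_2 = 2.571429 - (0.551020)/(11.428571) = 2.523214

x_2 = 2.523214


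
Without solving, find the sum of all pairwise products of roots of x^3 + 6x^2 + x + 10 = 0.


By Vieta's formulas for x^3 + bx^2 + cx + d = 0:
  r1 + r2 + r3 = -b/a = -6
  r1*r2 + r1*r3 + r2*r3 = c/a = 1
  r1*r2*r3 = -d/a = -10


Sum of pairwise products = 1


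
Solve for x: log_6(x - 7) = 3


Convert to exponential form: x - 7 = 6^3 = 216
x = 216 + 7 = 223
Check: log_6(223 - 7) = log_6(216) = log_6(216) = 3 ✓

x = 223


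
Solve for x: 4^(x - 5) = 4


Express both sides with the same base.
4 = 4^1
Since the bases match, equate exponents: x - 5 = 1
So x = 1 - (-5) = 6

x = 6


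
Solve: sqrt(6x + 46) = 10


Square both sides: 6x + 46 = 10^2 = 100
6x = 100 - 46 = 54
x = 9
Check: sqrt(6*9 + 46) = sqrt(100) = 10 ✓

x = 9


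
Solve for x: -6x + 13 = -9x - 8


Starting with: -6x + 13 = -9x - 8
Move all x terms to left: (-6 + 9)x = -8 - 13
Simplify: 3x = -21
Divide both sides by 3: x = -7

x = -7


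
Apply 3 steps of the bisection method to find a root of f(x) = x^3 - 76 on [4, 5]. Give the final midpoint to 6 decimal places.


f(x) = x^3 - 76
f(4) = -12 < 0
f(5) = 49 > 0

Step 1: midpoint = (4.000000 + 5.000000)/2 = 4.500000
  f(4.500000) = 15.125000
  f(mid) > 0, so root is in [4.000000, 4.500000]

Step 2: midpoint = (4.000000 + 4.500000)/2 = 4.250000
  f(4.250000) = 0.765625
  f(mid) > 0, so root is in [4.000000, 4.250000]

Step 3: midpoint = (4.000000 + 4.250000)/2 = 4.125000
  f(4.125000) = -5.810547
  f(mid) < 0, so root is in [4.125000, 4.250000]

midpoint = 4.125000


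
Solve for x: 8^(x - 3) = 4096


Express both sides with the same base.
4096 = 8^4
Since the bases match, equate exponents: x - 3 = 4
So x = 4 - (-3) = 7

x = 7


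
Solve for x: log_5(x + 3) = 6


Convert to exponential form: x + 3 = 5^6 = 15625
x = 15625 - 3 = 15622
Check: log_5(15622 + 3) = log_5(15625) = log_5(15625) = 6 ✓

x = 15622


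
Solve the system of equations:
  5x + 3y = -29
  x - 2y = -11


Using Cramer's rule:
Determinant D = (5)(-2) - (1)(3) = -10 - 3 = -13
Dx = (-29)(-2) - (-11)(3) = 58 + 33 = 91
Dy = (5)(-11) - (1)(-29) = -55 + 29 = -26
x = Dx/D = 91/-13 = -7
y = Dy/D = -26/-13 = 2

x = -7, y = 2


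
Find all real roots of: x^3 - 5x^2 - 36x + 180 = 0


Let p(x) = x^3 - 5x^2 - 36x + 180. By the rational root theorem (leading coefficient 1), any rational root is an integer divisor of 180: try ±1, ±2, ... in turn.
Test x = 1: value = 140 ≠ 0.
Test x = -1: value = 210 ≠ 0.
Test x = 2: value = 96 ≠ 0.
Test x = -2: value = 224 ≠ 0.
Test x = 3: value = 54 ≠ 0.
Test x = -3: value = 216 ≠ 0.
Test x = 4: value = 20 ≠ 0.
Test x = -4: value = 180 ≠ 0.
Test x = 5: value = 0 ✓, so (x - 5) is a factor.
Synthetic division by (x - 5): bring down 1; 1(5) - 5 = 0; 0(5) - 36 = -36; (-36)(5) + 180 = 0 → quotient x^2 - 36, remainder 0.
Solve the quadratic x^2 - 36 = 0: discriminant = 0^2 - 4(1)(-36) = 0 + 144 = 144.
sqrt(144) = 12, so x = (0 ± 12)/2: x = 6 or x = -6.

x = -6, x = 5, x = 6


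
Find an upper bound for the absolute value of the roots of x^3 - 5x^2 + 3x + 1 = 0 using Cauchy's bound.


Cauchy's bound: all roots r satisfy |r| <= 1 + max(|a_i/a_n|) for i = 0,...,n-1
where a_n is the leading coefficient.

Coefficients: [1, -5, 3, 1]
Leading coefficient a_n = 1
Ratios |a_i/a_n|: 5, 3, 1
Maximum ratio: 5
Cauchy's bound: |r| <= 1 + 5 = 6

Upper bound = 6


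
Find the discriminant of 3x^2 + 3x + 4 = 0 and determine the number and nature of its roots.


For ax^2 + bx + c = 0, discriminant D = b^2 - 4ac
Here a = 3, b = 3, c = 4
D = (3)^2 - 4(3)(4) = 9 - 48 = -39

D = -39 < 0
The equation has no real roots (2 complex conjugate roots).

Discriminant = -39, no real roots (2 complex conjugate roots)


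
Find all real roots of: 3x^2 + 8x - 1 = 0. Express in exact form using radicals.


Using the quadratic formula: x = (-b ± sqrt(b^2 - 4ac)) / (2a)
Here a = 3, b = 8, c = -1
Discriminant = b^2 - 4ac = 8^2 - 4(3)(-1) = 64 + 12 = 76
Since discriminant = 76 > 0, there are two real roots.
x = (-8 ± 2*sqrt(19)) / 6
Simplifying: x = (-4 ± sqrt(19)) / 3
Numerically: x ≈ 0.1196 or x ≈ -2.7863

x = (-4 + sqrt(19)) / 3 or x = (-4 - sqrt(19)) / 3


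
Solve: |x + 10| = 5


An absolute value equation |expr| = 5 gives two cases:
Case 1: x + 10 = 5
  x = -5, so x = -5
Case 2: x + 10 = -5
  x = -15, so x = -15

x = -15, x = -5


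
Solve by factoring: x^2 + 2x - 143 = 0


We need two numbers that multiply to -143 and add to 2.
Those numbers are -11 and 13 (since (-11) * 13 = -143 and (-11) + 13 = 2).
So x^2 + 2x - 143 = (x - 11)(x + 13) = 0
Setting each factor to zero: x = 11 or x = -13

x = -13, x = 11


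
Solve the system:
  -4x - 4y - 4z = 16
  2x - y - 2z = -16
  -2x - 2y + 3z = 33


Using Cramer's rule. Expand each determinant along the first row.
D  = (-4)*[(-1)*3 - (-2)*(-2)] - (-4)*[2*3 - (-2)*(-2)] + (-4)*[2*(-2) - (-1)*(-2)]
  = (-4)*(-7) - (-4)*(2) + (-4)*(-6) = 60
Dx = 16*[(-1)*3 - (-2)*(-2)] - (-4)*[(-16)*3 - (-2)*33] + (-4)*[(-16)*(-2) - (-1)*33]
  = 16*(-7) - (-4)*(18) + (-4)*(65) = -300
Dy = (-4)*[(-16)*3 - (-2)*33] - 16*[2*3 - (-2)*(-2)] + (-4)*[2*33 - (-16)*(-2)]
  = (-4)*(18) - 16*(2) + (-4)*(34) = -240
Dz = (-4)*[(-1)*33 - (-16)*(-2)] - (-4)*[2*33 - (-16)*(-2)] + 16*[2*(-2) - (-1)*(-2)]
  = (-4)*(-65) - (-4)*(34) + 16*(-6) = 300
x = Dx/D = -300/60 = -5, y = Dy/D = -240/60 = -4, z = Dz/D = 300/60 = 5
Check eq1: (-4)(-5) + (-4)(-4) + (-4)(5) = 16 = 16 ✓
Check eq2: (2)(-5) + (-1)(-4) + (-2)(5) = -16 = -16 ✓
Check eq3: (-2)(-5) + (-2)(-4) + (3)(5) = 33 = 33 ✓

x = -5, y = -4, z = 5


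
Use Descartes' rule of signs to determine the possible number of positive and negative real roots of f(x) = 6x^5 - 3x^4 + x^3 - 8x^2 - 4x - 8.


Descartes' rule of signs:

For positive roots, count sign changes in f(x) = 6x^5 - 3x^4 + x^3 - 8x^2 - 4x - 8:
Signs of coefficients: +, -, +, -, -, -
Number of sign changes: 3
Possible positive real roots: 3, 1

For negative roots, examine f(-x) = -6x^5 - 3x^4 - x^3 - 8x^2 + 4x - 8:
Signs of coefficients: -, -, -, -, +, -
Number of sign changes: 2
Possible negative real roots: 2, 0

Positive roots: 3 or 1; Negative roots: 2 or 0


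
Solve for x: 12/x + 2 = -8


Subtract 2 from both sides: 12/x = -10
Multiply both sides by x: 12 = -10 * x
Divide by -10: x = -6/5

x = -6/5


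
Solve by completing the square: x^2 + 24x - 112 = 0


Start: x^2 + 24x - 112 = 0
Move constant: x^2 + 24x = 112
Half of 24 is 12, squared is 144
Add 144 to both sides: x^2 + 24x + 144 = 256
(x + 12)^2 = 256
x + 12 = ±16
x = -12 + 16 = 4 or x = -12 - 16 = -28

x = -28, x = 4


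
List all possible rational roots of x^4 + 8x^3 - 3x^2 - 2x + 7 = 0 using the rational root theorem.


Rational root theorem: possible roots are ±p/q where:
  p divides the constant term (7): p ∈ {1, 7}
  q divides the leading coefficient (1): q ∈ {1}

All possible rational roots: -7, -1, 1, 7

-7, -1, 1, 7


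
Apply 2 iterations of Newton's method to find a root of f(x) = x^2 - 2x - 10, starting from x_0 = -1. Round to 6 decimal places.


Newton's method: x_(n+1) = x_n - f(x_n)/f'(x_n)
f(x) = x^2 - 2x - 10
f'(x) = 2x - 2

Iteration 1:
  f(-1.000000) = -7.000000
  f'(-1.000000) = -4.000000
  x_1 = -1.000000 - (-7.000000)/(-4.000000) = -2.750000

Iteration 2:
  f(-2.750000) = 3.062500
  f'(-2.750000) = -7.500000
  x_2 = -2.750000 - (3.062500)/(-7.500000) = -2.341667

x_2 = -2.341667


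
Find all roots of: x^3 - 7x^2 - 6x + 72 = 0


Let p(x) = x^3 - 7x^2 - 6x + 72. By the rational root theorem (leading coefficient 1), any rational root is an integer divisor of 72: try ±1, ±2, ... in turn.
Test x = 1: value = 60 ≠ 0.
Test x = -1: value = 70 ≠ 0.
Test x = 2: value = 40 ≠ 0.
Test x = -2: value = 48 ≠ 0.
Test x = 3: value = 18 ≠ 0.
Test x = -3: value = 0 ✓, so (x + 3) is a factor.
Synthetic division by (x + 3): bring down 1; 1(-3) - 7 = -10; (-10)(-3) - 6 = 24; 24(-3) + 72 = 0 → quotient x^2 - 10x + 24, remainder 0.
Solve the quadratic x^2 - 10x + 24 = 0: discriminant = (-10)^2 - 4(1)(24) = 100 - 96 = 4.
sqrt(4) = 2, so x = (10 ± 2)/2: x = 6 or x = 4.
Collecting all roots found:

x = -3, x = 4, x = 6


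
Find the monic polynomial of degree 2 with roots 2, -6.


A monic polynomial with roots 2, -6 is:
p(x) = (x - 2)(x + 6)
After multiplying by (x - 2): x - 2
After multiplying by (x + 6): x^2 + 4x - 12

x^2 + 4x - 12


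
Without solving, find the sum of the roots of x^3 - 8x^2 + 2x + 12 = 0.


By Vieta's formulas for x^3 + bx^2 + cx + d = 0:
  r1 + r2 + r3 = -b/a = 8
  r1*r2 + r1*r3 + r2*r3 = c/a = 2
  r1*r2*r3 = -d/a = -12


Sum = 8


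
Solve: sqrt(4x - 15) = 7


Square both sides: 4x - 15 = 7^2 = 49
4x = 49 + 15 = 64
x = 16
Check: sqrt(4*16 - 15) = sqrt(49) = 7 ✓

x = 16


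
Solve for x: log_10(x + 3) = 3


Convert to exponential form: x + 3 = 10^3 = 1000
x = 1000 - 3 = 997
Check: log_10(997 + 3) = log_10(1000) = log_10(1000) = 3 ✓

x = 997


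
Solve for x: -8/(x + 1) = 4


Multiply both sides by (x + 1): -8 = 4(x + 1)
Distribute: -8 = 4x + 4
4x = -8 - 4 = -12
x = -3

x = -3


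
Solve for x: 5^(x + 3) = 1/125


Express both sides with the same base.
1/125 = 5^(-3)
Since the bases match, equate exponents: x + 3 = -3
So x = -3 - (3) = -6

x = -6


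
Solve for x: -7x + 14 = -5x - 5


Starting with: -7x + 14 = -5x - 5
Move all x terms to left: (-7 + 5)x = -5 - 14
Simplify: -2x = -19
Divide both sides by -2: x = 19/2

x = 19/2


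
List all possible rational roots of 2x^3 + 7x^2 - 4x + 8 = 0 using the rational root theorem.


Rational root theorem: possible roots are ±p/q where:
  p divides the constant term (8): p ∈ {1, 2, 4, 8}
  q divides the leading coefficient (2): q ∈ {1, 2}

All possible rational roots: -8, -4, -2, -1, -1/2, 1/2, 1, 2, 4, 8

-8, -4, -2, -1, -1/2, 1/2, 1, 2, 4, 8


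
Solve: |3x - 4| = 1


An absolute value equation |expr| = 1 gives two cases:
Case 1: 3x - 4 = 1
  3x = 5, so x = 5/3
Case 2: 3x - 4 = -1
  3x = 3, so x = 1

x = 1, x = 5/3


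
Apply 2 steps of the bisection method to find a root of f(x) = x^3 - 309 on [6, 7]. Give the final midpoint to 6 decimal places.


f(x) = x^3 - 309
f(6) = -93 < 0
f(7) = 34 > 0

Step 1: midpoint = (6.000000 + 7.000000)/2 = 6.500000
  f(6.500000) = -34.375000
  f(mid) < 0, so root is in [6.500000, 7.000000]

Step 2: midpoint = (6.500000 + 7.000000)/2 = 6.750000
  f(6.750000) = -1.453125
  f(mid) < 0, so root is in [6.750000, 7.000000]

midpoint = 6.750000


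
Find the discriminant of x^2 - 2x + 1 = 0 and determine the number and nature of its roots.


For ax^2 + bx + c = 0, discriminant D = b^2 - 4ac
Here a = 1, b = -2, c = 1
D = (-2)^2 - 4(1)(1) = 4 - 4 = 0

D = 0
The equation has exactly 1 real root (a repeated/double root).

Discriminant = 0, 1 repeated real root


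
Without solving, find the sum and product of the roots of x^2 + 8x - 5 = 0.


By Vieta's formulas for ax^2 + bx + c = 0:
  Sum of roots = -b/a
  Product of roots = c/a

Here a = 1, b = 8, c = -5
Sum = -(8)/1 = -8
Product = -5/1 = -5

Sum = -8, Product = -5


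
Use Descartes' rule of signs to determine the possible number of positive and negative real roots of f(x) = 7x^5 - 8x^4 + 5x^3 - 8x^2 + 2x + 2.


Descartes' rule of signs:

For positive roots, count sign changes in f(x) = 7x^5 - 8x^4 + 5x^3 - 8x^2 + 2x + 2:
Signs of coefficients: +, -, +, -, +, +
Number of sign changes: 4
Possible positive real roots: 4, 2, 0

For negative roots, examine f(-x) = -7x^5 - 8x^4 - 5x^3 - 8x^2 - 2x + 2:
Signs of coefficients: -, -, -, -, -, +
Number of sign changes: 1
Possible negative real roots: 1

Positive roots: 4 or 2 or 0; Negative roots: 1


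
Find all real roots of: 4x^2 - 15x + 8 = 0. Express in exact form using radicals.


Using the quadratic formula: x = (-b ± sqrt(b^2 - 4ac)) / (2a)
Here a = 4, b = -15, c = 8
Discriminant = b^2 - 4ac = (-15)^2 - 4(4)(8) = 225 - 128 = 97
Since discriminant = 97 > 0, there are two real roots.
x = (15 ± sqrt(97)) / 8
Numerically: x ≈ 3.1061 or x ≈ 0.6439

x = (15 + sqrt(97)) / 8 or x = (15 - sqrt(97)) / 8


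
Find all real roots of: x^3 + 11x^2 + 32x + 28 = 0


Let p(x) = x^3 + 11x^2 + 32x + 28. By the rational root theorem (leading coefficient 1), any rational root is an integer divisor of 28: try ±1, ±2, ... in turn.
Test x = 1: value = 72 ≠ 0.
Test x = -1: value = 6 ≠ 0.
Test x = 2: value = 144 ≠ 0.
Test x = -2: value = 0 ✓, so (x + 2) is a factor.
Synthetic division by (x + 2): bring down 1; 1(-2) + 11 = 9; 9(-2) + 32 = 14; 14(-2) + 28 = 0 → quotient x^2 + 9x + 14, remainder 0.
Solve the quadratic x^2 + 9x + 14 = 0: discriminant = 9^2 - 4(1)(14) = 81 - 56 = 25.
sqrt(25) = 5, so x = (-9 ± 5)/2: x = -2 or x = -7.

x = -7, x = -2 (multiplicity 2)


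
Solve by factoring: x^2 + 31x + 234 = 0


We need two numbers that multiply to 234 and add to 31.
Those numbers are 13 and 18 (since 13 * 18 = 234 and 13 + 18 = 31).
So x^2 + 31x + 234 = (x + 13)(x + 18) = 0
Setting each factor to zero: x = -13 or x = -18

x = -18, x = -13


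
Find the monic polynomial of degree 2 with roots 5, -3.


A monic polynomial with roots 5, -3 is:
p(x) = (x - 5)(x + 3)
After multiplying by (x - 5): x - 5
After multiplying by (x + 3): x^2 - 2x - 15

x^2 - 2x - 15


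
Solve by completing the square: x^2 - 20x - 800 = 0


Start: x^2 - 20x - 800 = 0
Move constant: x^2 - 20x = 800
Half of -20 is -10, squared is 100
Add 100 to both sides: x^2 - 20x + 100 = 900
(x - 10)^2 = 900
x - 10 = ±30
x = 10 + 30 = 40 or x = 10 - 30 = -20

x = -20, x = 40


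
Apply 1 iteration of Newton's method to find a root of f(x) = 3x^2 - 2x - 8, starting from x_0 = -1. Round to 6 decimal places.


Newton's method: x_(n+1) = x_n - f(x_n)/f'(x_n)
f(x) = 3x^2 - 2x - 8
f'(x) = 6x - 2

Iteration 1:
  f(-1.000000) = -3.000000
  f'(-1.000000) = -8.000000
  x_1 = -1.000000 - (-3.000000)/(-8.000000) = -1.375000

x_1 = -1.375000


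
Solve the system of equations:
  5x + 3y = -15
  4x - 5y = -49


Using Cramer's rule:
Determinant D = (5)(-5) - (4)(3) = -25 - 12 = -37
Dx = (-15)(-5) - (-49)(3) = 75 + 147 = 222
Dy = (5)(-49) - (4)(-15) = -245 + 60 = -185
x = Dx/D = 222/-37 = -6
y = Dy/D = -185/-37 = 5

x = -6, y = 5


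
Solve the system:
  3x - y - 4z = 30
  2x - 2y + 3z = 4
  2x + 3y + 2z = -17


Using Cramer's rule. Expand each determinant along the first row.
D  = 3*[(-2)*2 - 3*3] - (-1)*[2*2 - 3*2] + (-4)*[2*3 - (-2)*2]
  = 3*(-13) - (-1)*(-2) + (-4)*(10) = -81
Dx = 30*[(-2)*2 - 3*3] - (-1)*[4*2 - 3*(-17)] + (-4)*[4*3 - (-2)*(-17)]
  = 30*(-13) - (-1)*(59) + (-4)*(-22) = -243
Dy = 3*[4*2 - 3*(-17)] - 30*[2*2 - 3*2] + (-4)*[2*(-17) - 4*2]
  = 3*(59) - 30*(-2) + (-4)*(-42) = 405
Dz = 3*[(-2)*(-17) - 4*3] - (-1)*[2*(-17) - 4*2] + 30*[2*3 - (-2)*2]
  = 3*(22) - (-1)*(-42) + 30*(10) = 324
x = Dx/D = -243/-81 = 3, y = Dy/D = 405/-81 = -5, z = Dz/D = 324/-81 = -4
Check eq1: (3)(3) + (-1)(-5) + (-4)(-4) = 30 = 30 ✓
Check eq2: (2)(3) + (-2)(-5) + (3)(-4) = 4 = 4 ✓
Check eq3: (2)(3) + (3)(-5) + (2)(-4) = -17 = -17 ✓

x = 3, y = -5, z = -4


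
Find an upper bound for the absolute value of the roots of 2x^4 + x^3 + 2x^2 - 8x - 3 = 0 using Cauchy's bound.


Cauchy's bound: all roots r satisfy |r| <= 1 + max(|a_i/a_n|) for i = 0,...,n-1
where a_n is the leading coefficient.

Coefficients: [2, 1, 2, -8, -3]
Leading coefficient a_n = 2
Ratios |a_i/a_n|: 1/2, 1, 4, 3/2
Maximum ratio: 4
Cauchy's bound: |r| <= 1 + 4 = 5

Upper bound = 5


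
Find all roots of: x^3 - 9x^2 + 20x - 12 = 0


Let p(x) = x^3 - 9x^2 + 20x - 12. By the rational root theorem (leading coefficient 1), any rational root is an integer divisor of 12: try ±1, ±2, ... in turn.
Test x = 1: value = 0 ✓, so (x - 1) is a factor.
Synthetic division by (x - 1): bring down 1; 1(1) - 9 = -8; (-8)(1) + 20 = 12; 12(1) - 12 = 0 → quotient x^2 - 8x + 12, remainder 0.
Solve the quadratic x^2 - 8x + 12 = 0: discriminant = (-8)^2 - 4(1)(12) = 64 - 48 = 16.
sqrt(16) = 4, so x = (8 ± 4)/2: x = 6 or x = 2.
Collecting all roots found:

x = 1, x = 2, x = 6


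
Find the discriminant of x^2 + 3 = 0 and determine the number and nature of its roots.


For ax^2 + bx + c = 0, discriminant D = b^2 - 4ac
Here a = 1, b = 0, c = 3
D = (0)^2 - 4(1)(3) = 0 - 12 = -12

D = -12 < 0
The equation has no real roots (2 complex conjugate roots).

Discriminant = -12, no real roots (2 complex conjugate roots)


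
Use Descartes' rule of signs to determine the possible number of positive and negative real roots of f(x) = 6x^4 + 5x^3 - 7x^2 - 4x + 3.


Descartes' rule of signs:

For positive roots, count sign changes in f(x) = 6x^4 + 5x^3 - 7x^2 - 4x + 3:
Signs of coefficients: +, +, -, -, +
Number of sign changes: 2
Possible positive real roots: 2, 0

For negative roots, examine f(-x) = 6x^4 - 5x^3 - 7x^2 + 4x + 3:
Signs of coefficients: +, -, -, +, +
Number of sign changes: 2
Possible negative real roots: 2, 0

Positive roots: 2 or 0; Negative roots: 2 or 0


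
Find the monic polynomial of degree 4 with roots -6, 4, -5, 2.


A monic polynomial with roots -6, 4, -5, 2 is:
p(x) = (x + 6)(x - 4)(x + 5)(x - 2)
After multiplying by (x + 6): x + 6
After multiplying by (x - 4): x^2 + 2x - 24
After multiplying by (x + 5): x^3 + 7x^2 - 14x - 120
After multiplying by (x - 2): x^4 + 5x^3 - 28x^2 - 92x + 240

x^4 + 5x^3 - 28x^2 - 92x + 240


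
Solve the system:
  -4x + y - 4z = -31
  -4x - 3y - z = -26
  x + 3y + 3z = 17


Using Cramer's rule. Expand each determinant along the first row.
D  = (-4)*[(-3)*3 - (-1)*3] - 1*[(-4)*3 - (-1)*1] + (-4)*[(-4)*3 - (-3)*1]
  = (-4)*(-6) - 1*(-11) + (-4)*(-9) = 71
Dx = (-31)*[(-3)*3 - (-1)*3] - 1*[(-26)*3 - (-1)*17] + (-4)*[(-26)*3 - (-3)*17]
  = (-31)*(-6) - 1*(-61) + (-4)*(-27) = 355
Dy = (-4)*[(-26)*3 - (-1)*17] - (-31)*[(-4)*3 - (-1)*1] + (-4)*[(-4)*17 - (-26)*1]
  = (-4)*(-61) - (-31)*(-11) + (-4)*(-42) = 71
Dz = (-4)*[(-3)*17 - (-26)*3] - 1*[(-4)*17 - (-26)*1] + (-31)*[(-4)*3 - (-3)*1]
  = (-4)*(27) - 1*(-42) + (-31)*(-9) = 213
x = Dx/D = 355/71 = 5, y = Dy/D = 71/71 = 1, z = Dz/D = 213/71 = 3
Check eq1: (-4)(5) + (1)(1) + (-4)(3) = -31 = -31 ✓
Check eq2: (-4)(5) + (-3)(1) + (-1)(3) = -26 = -26 ✓
Check eq3: (1)(5) + (3)(1) + (3)(3) = 17 = 17 ✓

x = 5, y = 1, z = 3


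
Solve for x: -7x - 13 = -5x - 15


Starting with: -7x - 13 = -5x - 15
Move all x terms to left: (-7 + 5)x = -15 + 13
Simplify: -2x = -2
Divide both sides by -2: x = 1

x = 1


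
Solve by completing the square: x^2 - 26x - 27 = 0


Start: x^2 - 26x - 27 = 0
Move constant: x^2 - 26x = 27
Half of -26 is -13, squared is 169
Add 169 to both sides: x^2 - 26x + 169 = 196
(x - 13)^2 = 196
x - 13 = ±14
x = 13 + 14 = 27 or x = 13 - 14 = -1

x = -1, x = 27


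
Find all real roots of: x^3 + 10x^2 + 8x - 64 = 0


Let p(x) = x^3 + 10x^2 + 8x - 64. By the rational root theorem (leading coefficient 1), any rational root is an integer divisor of 64: try ±1, ±2, ... in turn.
Test x = 1: value = -45 ≠ 0.
Test x = -1: value = -63 ≠ 0.
Test x = 2: value = 0 ✓, so (x - 2) is a factor.
Synthetic division by (x - 2): bring down 1; 1(2) + 10 = 12; 12(2) + 8 = 32; 32(2) - 64 = 0 → quotient x^2 + 12x + 32, remainder 0.
Solve the quadratic x^2 + 12x + 32 = 0: discriminant = 12^2 - 4(1)(32) = 144 - 128 = 16.
sqrt(16) = 4, so x = (-12 ± 4)/2: x = -4 or x = -8.

x = -8, x = -4, x = 2


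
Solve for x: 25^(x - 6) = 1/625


Express both sides with the same base.
1/625 = 25^(-2)
Since the bases match, equate exponents: x - 6 = -2
So x = -2 - (-6) = 4

x = 4


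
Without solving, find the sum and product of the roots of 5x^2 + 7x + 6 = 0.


By Vieta's formulas for ax^2 + bx + c = 0:
  Sum of roots = -b/a
  Product of roots = c/a

Here a = 5, b = 7, c = 6
Sum = -(7)/5 = -7/5
Product = 6/5 = 6/5

Sum = -7/5, Product = 6/5


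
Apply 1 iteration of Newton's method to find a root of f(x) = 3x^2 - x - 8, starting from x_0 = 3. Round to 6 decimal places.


Newton's method: x_(n+1) = x_n - f(x_n)/f'(x_n)
f(x) = 3x^2 - x - 8
f'(x) = 6x - 1

Iteration 1:
  f(3.000000) = 16.000000
  f'(3.000000) = 17.000000
  x_1 = 3.000000 - (16.000000)/(17.000000) = 2.058824

x_1 = 2.058824


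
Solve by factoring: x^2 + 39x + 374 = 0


We need two numbers that multiply to 374 and add to 39.
Those numbers are 17 and 22 (since 17 * 22 = 374 and 17 + 22 = 39).
So x^2 + 39x + 374 = (x + 17)(x + 22) = 0
Setting each factor to zero: x = -17 or x = -22

x = -22, x = -17


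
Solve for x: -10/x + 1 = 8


Subtract 1 from both sides: -10/x = 7
Multiply both sides by x: -10 = 7 * x
Divide by 7: x = -10/7

x = -10/7


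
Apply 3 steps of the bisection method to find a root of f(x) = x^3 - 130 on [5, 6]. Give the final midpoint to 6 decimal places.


f(x) = x^3 - 130
f(5) = -5 < 0
f(6) = 86 > 0

Step 1: midpoint = (5.000000 + 6.000000)/2 = 5.500000
  f(5.500000) = 36.375000
  f(mid) > 0, so root is in [5.000000, 5.500000]

Step 2: midpoint = (5.000000 + 5.500000)/2 = 5.250000
  f(5.250000) = 14.703125
  f(mid) > 0, so root is in [5.000000, 5.250000]

Step 3: midpoint = (5.000000 + 5.250000)/2 = 5.125000
  f(5.125000) = 4.611328
  f(mid) > 0, so root is in [5.000000, 5.125000]

midpoint = 5.125000
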